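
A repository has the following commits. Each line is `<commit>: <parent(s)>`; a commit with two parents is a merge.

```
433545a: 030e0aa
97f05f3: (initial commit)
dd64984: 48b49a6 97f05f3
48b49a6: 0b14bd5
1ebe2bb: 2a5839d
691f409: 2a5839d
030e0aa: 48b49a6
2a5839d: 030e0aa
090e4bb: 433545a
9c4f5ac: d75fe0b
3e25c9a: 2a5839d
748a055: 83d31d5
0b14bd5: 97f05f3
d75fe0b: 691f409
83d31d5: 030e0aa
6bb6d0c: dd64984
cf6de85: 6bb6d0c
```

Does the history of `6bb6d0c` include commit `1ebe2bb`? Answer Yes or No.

No

Ancestors of 6bb6d0c: {0b14bd5, 48b49a6, 6bb6d0c, 97f05f3, dd64984}.
1ebe2bb is not in that set, so it is not an ancestor of 6bb6d0c.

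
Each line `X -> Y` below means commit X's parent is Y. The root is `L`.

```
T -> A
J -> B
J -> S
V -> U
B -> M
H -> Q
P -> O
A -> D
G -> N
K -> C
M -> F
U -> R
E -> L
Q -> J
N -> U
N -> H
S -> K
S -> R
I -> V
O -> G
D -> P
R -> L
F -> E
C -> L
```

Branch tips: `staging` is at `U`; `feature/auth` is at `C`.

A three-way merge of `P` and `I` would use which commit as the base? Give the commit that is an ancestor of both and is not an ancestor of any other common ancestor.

U

Ancestors of P: {B, C, E, F, G, H, J, K, L, M, N, O, P, Q, R, S, U}.
Ancestors of I: {I, L, R, U, V}.
Common ancestors: {L, R, U}.
Among these, U is not an ancestor of any other common ancestor — it is the merge base.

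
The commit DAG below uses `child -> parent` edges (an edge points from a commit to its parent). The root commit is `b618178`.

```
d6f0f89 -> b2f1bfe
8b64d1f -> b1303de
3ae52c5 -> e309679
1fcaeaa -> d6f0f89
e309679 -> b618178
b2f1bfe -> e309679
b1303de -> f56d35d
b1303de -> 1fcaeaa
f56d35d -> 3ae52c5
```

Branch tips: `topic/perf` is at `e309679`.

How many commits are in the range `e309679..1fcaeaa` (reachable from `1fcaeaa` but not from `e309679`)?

Reachable from 1fcaeaa: {1fcaeaa, b2f1bfe, b618178, d6f0f89, e309679}.
Reachable from e309679: {b618178, e309679}.
In 1fcaeaa's history but not e309679's: {1fcaeaa, b2f1bfe, d6f0f89} — 3 commits.

3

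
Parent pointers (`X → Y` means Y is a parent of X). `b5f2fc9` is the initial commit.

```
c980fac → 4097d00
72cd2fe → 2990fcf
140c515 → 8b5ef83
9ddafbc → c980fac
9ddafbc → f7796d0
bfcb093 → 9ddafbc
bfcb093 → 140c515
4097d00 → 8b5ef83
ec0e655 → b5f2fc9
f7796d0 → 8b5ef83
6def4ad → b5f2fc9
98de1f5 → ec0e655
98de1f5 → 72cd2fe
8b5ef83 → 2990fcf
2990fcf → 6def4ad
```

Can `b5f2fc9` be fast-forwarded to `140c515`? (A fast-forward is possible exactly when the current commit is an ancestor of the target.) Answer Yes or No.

A fast-forward from b5f2fc9 to 140c515 is possible iff b5f2fc9 is an ancestor of 140c515.
Ancestors of 140c515: {140c515, 2990fcf, 6def4ad, 8b5ef83, b5f2fc9}.
b5f2fc9 is among them, so fast-forward is possible.

Yes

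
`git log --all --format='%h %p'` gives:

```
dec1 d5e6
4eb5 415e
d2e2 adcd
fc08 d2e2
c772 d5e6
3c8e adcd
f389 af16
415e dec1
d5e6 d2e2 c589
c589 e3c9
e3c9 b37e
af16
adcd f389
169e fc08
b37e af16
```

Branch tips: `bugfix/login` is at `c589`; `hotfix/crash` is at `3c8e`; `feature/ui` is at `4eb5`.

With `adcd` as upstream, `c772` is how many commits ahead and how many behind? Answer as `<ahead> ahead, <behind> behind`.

Reachable from c772: {adcd, af16, b37e, c589, c772, d2e2, d5e6, e3c9, f389}.
Reachable from adcd: {adcd, af16, f389}.
Only in c772's history (ahead): {b37e, c589, c772, d2e2, d5e6, e3c9} — 6.
Only in adcd's history (behind): {} — 0.

6 ahead, 0 behind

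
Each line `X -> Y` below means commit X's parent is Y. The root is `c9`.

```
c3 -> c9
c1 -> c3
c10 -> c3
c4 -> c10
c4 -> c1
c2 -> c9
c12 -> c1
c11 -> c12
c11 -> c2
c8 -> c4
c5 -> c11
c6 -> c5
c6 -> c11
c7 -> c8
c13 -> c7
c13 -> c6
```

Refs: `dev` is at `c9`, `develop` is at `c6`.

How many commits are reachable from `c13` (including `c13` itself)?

Walking parent pointers from c13: reachable set = {c1, c10, c11, c12, c13, c2, c3, c4, c5, c6, c7, c8, c9}.
That is 13 commits.

13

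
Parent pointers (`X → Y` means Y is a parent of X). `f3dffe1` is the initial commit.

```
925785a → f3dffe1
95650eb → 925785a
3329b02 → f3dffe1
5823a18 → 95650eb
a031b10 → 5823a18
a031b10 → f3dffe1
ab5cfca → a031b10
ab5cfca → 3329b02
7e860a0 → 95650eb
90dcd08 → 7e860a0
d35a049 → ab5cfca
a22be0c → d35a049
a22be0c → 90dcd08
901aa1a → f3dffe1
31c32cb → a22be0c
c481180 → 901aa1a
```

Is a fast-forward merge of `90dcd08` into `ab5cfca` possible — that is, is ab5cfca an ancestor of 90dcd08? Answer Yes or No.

No

A fast-forward from ab5cfca to 90dcd08 is possible iff ab5cfca is an ancestor of 90dcd08.
Ancestors of 90dcd08: {7e860a0, 90dcd08, 925785a, 95650eb, f3dffe1}.
ab5cfca is not among them, so fast-forward is not possible.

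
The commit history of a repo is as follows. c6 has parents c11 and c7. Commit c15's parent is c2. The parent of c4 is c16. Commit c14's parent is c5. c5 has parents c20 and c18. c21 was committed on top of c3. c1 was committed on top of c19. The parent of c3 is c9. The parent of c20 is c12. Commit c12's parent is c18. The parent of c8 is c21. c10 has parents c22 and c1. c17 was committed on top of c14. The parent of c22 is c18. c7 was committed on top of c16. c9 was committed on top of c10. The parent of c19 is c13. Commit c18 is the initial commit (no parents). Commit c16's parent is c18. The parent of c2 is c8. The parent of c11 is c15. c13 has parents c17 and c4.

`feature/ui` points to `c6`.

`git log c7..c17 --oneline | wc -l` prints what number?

Reachable from c17: {c12, c14, c17, c18, c20, c5}.
Reachable from c7: {c16, c18, c7}.
In c17's history but not c7's: {c12, c14, c17, c20, c5} — 5 commits.

5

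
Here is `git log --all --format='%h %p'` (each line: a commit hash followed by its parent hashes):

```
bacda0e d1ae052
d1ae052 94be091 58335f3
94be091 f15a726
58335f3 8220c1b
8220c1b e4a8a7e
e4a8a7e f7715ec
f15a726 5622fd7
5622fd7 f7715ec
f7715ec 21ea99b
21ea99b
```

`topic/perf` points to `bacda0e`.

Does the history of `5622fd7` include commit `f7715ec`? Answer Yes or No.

Ancestors of 5622fd7 (commits reachable by following parents): {21ea99b, 5622fd7, f7715ec}.
f7715ec is in that set, so it is an ancestor of 5622fd7.

Yes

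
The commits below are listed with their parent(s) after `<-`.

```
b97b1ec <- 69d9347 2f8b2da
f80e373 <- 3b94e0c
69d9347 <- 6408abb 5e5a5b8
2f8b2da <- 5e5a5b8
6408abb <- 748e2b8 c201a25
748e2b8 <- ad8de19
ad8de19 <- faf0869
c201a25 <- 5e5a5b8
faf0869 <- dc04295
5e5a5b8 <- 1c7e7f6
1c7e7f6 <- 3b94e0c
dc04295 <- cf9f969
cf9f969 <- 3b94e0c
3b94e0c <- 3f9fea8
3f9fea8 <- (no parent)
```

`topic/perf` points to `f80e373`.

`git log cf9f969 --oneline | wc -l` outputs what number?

3

Walking parent pointers from cf9f969: reachable set = {3b94e0c, 3f9fea8, cf9f969}.
That is 3 commits.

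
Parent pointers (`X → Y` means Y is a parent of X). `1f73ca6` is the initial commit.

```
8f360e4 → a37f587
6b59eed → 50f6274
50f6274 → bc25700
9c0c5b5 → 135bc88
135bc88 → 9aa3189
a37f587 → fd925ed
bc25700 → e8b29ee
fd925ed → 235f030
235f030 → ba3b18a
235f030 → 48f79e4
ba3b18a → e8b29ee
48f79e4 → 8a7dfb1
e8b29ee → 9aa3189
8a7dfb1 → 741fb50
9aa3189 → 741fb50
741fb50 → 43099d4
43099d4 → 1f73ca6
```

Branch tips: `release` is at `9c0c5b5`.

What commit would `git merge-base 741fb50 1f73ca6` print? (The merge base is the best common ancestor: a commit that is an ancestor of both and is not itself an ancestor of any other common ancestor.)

Ancestors of 741fb50: {1f73ca6, 43099d4, 741fb50}.
Ancestors of 1f73ca6: {1f73ca6}.
Common ancestors: {1f73ca6}.
The only common ancestor is 1f73ca6, so it is the merge base.

1f73ca6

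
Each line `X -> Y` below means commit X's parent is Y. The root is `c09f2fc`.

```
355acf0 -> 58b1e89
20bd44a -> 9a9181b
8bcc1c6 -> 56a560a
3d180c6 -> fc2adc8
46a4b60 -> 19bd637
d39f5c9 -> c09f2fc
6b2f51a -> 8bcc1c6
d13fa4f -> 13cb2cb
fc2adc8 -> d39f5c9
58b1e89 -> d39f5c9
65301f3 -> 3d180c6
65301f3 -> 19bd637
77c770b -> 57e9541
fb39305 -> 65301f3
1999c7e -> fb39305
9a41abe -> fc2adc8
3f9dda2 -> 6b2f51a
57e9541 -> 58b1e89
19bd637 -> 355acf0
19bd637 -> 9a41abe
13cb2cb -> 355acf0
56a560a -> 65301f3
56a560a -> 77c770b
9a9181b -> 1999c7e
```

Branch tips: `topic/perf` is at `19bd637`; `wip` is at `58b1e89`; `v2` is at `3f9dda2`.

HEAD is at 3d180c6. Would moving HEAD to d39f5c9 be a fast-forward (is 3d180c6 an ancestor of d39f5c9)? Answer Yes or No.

No

A fast-forward from 3d180c6 to d39f5c9 is possible iff 3d180c6 is an ancestor of d39f5c9.
Ancestors of d39f5c9: {c09f2fc, d39f5c9}.
3d180c6 is not among them, so fast-forward is not possible.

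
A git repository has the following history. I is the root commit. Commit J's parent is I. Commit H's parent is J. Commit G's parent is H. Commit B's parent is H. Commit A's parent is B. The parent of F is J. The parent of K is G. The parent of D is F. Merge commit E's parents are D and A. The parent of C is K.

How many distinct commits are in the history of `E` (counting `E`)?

Walking parent pointers from E: reachable set = {A, B, D, E, F, H, I, J}.
That is 8 commits.

8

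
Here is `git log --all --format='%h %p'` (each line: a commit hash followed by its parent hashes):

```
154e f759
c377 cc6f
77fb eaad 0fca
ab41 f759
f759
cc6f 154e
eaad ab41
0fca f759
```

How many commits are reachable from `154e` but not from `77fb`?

1

Reachable from 154e: {154e, f759}.
Reachable from 77fb: {0fca, 77fb, ab41, eaad, f759}.
In 154e's history but not 77fb's: {154e} — 1 commit.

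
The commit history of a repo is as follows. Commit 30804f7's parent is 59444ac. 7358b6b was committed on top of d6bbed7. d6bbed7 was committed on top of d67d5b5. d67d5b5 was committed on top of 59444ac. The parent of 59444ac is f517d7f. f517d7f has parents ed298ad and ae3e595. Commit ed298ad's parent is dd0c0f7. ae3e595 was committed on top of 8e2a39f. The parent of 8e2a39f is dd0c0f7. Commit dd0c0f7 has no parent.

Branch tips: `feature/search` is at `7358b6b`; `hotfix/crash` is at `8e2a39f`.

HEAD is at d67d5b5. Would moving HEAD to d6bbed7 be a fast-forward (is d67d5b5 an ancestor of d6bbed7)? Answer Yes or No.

Yes

A fast-forward from d67d5b5 to d6bbed7 is possible iff d67d5b5 is an ancestor of d6bbed7.
Ancestors of d6bbed7: {59444ac, 8e2a39f, ae3e595, d67d5b5, d6bbed7, dd0c0f7, ed298ad, f517d7f}.
d67d5b5 is among them, so fast-forward is possible.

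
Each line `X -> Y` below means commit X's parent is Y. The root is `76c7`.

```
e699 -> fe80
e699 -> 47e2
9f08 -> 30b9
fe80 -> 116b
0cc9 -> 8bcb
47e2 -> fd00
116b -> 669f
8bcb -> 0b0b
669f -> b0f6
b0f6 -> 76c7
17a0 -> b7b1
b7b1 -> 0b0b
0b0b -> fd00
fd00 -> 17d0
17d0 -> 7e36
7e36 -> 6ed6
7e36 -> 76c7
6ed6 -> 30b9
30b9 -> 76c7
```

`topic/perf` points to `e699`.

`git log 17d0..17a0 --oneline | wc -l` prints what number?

Reachable from 17a0: {0b0b, 17a0, 17d0, 30b9, 6ed6, 76c7, 7e36, b7b1, fd00}.
Reachable from 17d0: {17d0, 30b9, 6ed6, 76c7, 7e36}.
In 17a0's history but not 17d0's: {0b0b, 17a0, b7b1, fd00} — 4 commits.

4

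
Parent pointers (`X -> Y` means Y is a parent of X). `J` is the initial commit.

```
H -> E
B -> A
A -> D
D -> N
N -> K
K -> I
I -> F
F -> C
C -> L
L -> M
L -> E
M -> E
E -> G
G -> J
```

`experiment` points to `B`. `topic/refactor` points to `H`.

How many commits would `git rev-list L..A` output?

7

Reachable from A: {A, C, D, E, F, G, I, J, K, L, M, N}.
Reachable from L: {E, G, J, L, M}.
In A's history but not L's: {A, C, D, F, I, K, N} — 7 commits.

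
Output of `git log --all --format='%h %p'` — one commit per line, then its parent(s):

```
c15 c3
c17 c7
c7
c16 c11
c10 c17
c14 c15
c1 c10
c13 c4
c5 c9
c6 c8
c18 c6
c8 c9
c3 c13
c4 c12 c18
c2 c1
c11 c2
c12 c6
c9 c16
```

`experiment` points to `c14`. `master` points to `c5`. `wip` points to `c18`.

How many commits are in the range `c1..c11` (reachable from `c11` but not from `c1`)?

2

Reachable from c11: {c1, c10, c11, c17, c2, c7}.
Reachable from c1: {c1, c10, c17, c7}.
In c11's history but not c1's: {c11, c2} — 2 commits.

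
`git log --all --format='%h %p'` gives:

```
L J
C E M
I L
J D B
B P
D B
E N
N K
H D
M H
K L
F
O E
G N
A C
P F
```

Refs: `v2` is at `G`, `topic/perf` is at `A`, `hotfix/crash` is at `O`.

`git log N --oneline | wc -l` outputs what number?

8

Walking parent pointers from N: reachable set = {B, D, F, J, K, L, N, P}.
That is 8 commits.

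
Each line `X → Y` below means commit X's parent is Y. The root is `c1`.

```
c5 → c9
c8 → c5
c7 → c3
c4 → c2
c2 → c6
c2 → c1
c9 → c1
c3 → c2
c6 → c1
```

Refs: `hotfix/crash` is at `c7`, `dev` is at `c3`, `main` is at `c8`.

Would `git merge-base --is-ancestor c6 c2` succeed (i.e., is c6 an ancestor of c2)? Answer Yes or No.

Ancestors of c2 (commits reachable by following parents): {c1, c2, c6}.
c6 is in that set, so it is an ancestor of c2.

Yes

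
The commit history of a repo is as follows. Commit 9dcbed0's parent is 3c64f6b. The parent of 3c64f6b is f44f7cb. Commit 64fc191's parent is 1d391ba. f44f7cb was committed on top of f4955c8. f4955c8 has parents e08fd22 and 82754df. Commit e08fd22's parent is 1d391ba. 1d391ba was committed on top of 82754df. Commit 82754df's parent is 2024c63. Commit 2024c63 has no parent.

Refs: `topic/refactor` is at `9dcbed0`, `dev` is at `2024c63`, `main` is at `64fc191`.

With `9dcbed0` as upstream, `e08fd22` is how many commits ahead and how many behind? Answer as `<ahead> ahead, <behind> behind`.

0 ahead, 4 behind

Reachable from e08fd22: {1d391ba, 2024c63, 82754df, e08fd22}.
Reachable from 9dcbed0: {1d391ba, 2024c63, 3c64f6b, 82754df, 9dcbed0, e08fd22, f44f7cb, f4955c8}.
Only in e08fd22's history (ahead): {} — 0.
Only in 9dcbed0's history (behind): {3c64f6b, 9dcbed0, f44f7cb, f4955c8} — 4.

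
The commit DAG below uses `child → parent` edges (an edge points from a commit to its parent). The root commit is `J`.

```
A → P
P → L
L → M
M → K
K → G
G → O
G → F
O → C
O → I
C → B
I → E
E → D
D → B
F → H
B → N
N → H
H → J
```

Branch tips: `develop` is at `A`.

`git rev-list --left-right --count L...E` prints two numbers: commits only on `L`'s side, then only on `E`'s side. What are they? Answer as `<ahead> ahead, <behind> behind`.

8 ahead, 0 behind

Reachable from L: {B, C, D, E, F, G, H, I, J, K, L, M, N, O}.
Reachable from E: {B, D, E, H, J, N}.
Only in L's history (ahead): {C, F, G, I, K, L, M, O} — 8.
Only in E's history (behind): {} — 0.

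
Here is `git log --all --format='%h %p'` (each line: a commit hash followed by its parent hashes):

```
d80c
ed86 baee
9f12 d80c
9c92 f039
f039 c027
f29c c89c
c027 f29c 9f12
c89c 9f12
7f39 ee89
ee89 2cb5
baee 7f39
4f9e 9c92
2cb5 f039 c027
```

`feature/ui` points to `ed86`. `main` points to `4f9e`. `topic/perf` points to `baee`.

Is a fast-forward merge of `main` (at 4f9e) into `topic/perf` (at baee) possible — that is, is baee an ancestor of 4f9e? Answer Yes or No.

No

A fast-forward from baee to 4f9e is possible iff baee is an ancestor of 4f9e.
Ancestors of 4f9e: {4f9e, 9c92, 9f12, c027, c89c, d80c, f039, f29c}.
baee is not among them, so fast-forward is not possible.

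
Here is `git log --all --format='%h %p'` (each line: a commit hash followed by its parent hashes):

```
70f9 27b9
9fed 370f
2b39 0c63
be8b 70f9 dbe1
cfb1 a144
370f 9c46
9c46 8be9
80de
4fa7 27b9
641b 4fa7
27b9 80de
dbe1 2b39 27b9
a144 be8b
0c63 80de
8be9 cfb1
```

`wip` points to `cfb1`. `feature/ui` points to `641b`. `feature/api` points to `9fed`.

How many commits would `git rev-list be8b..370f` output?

Reachable from 370f: {0c63, 27b9, 2b39, 370f, 70f9, 80de, 8be9, 9c46, a144, be8b, cfb1, dbe1}.
Reachable from be8b: {0c63, 27b9, 2b39, 70f9, 80de, be8b, dbe1}.
In 370f's history but not be8b's: {370f, 8be9, 9c46, a144, cfb1} — 5 commits.

5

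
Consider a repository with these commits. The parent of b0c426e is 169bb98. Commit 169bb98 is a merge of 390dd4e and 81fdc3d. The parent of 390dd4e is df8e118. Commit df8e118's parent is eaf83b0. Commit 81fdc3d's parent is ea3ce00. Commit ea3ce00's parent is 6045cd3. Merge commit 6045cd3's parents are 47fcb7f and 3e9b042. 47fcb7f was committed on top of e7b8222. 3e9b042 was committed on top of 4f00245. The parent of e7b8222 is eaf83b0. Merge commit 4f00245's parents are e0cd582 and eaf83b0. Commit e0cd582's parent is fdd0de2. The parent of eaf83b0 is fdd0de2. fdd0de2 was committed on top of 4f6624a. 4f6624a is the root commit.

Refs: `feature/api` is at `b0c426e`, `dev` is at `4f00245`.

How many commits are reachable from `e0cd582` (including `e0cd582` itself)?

Walking parent pointers from e0cd582: reachable set = {4f6624a, e0cd582, fdd0de2}.
That is 3 commits.

3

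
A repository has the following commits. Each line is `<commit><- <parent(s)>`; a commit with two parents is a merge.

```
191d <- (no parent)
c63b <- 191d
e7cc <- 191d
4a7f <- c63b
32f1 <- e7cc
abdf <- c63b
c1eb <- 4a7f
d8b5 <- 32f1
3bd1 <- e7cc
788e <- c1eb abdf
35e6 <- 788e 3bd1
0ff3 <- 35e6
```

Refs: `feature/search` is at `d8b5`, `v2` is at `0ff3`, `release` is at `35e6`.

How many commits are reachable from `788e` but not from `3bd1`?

5

Reachable from 788e: {191d, 4a7f, 788e, abdf, c1eb, c63b}.
Reachable from 3bd1: {191d, 3bd1, e7cc}.
In 788e's history but not 3bd1's: {4a7f, 788e, abdf, c1eb, c63b} — 5 commits.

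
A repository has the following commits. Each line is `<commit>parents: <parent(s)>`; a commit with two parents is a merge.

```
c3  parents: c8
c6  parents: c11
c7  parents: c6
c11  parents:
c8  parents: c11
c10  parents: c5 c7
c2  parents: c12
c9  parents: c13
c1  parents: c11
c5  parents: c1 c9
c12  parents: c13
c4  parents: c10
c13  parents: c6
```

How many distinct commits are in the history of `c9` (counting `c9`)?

4

Walking parent pointers from c9: reachable set = {c11, c13, c6, c9}.
That is 4 commits.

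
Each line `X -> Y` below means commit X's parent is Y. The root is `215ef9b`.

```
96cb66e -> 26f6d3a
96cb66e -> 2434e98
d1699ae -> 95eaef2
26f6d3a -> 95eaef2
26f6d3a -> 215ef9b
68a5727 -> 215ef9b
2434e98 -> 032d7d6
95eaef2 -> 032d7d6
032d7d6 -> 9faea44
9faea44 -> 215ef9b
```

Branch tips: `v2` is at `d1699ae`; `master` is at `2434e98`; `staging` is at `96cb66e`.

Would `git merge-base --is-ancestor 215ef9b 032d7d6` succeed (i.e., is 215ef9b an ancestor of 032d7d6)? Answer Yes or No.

Yes

Ancestors of 032d7d6 (commits reachable by following parents): {032d7d6, 215ef9b, 9faea44}.
215ef9b is in that set, so it is an ancestor of 032d7d6.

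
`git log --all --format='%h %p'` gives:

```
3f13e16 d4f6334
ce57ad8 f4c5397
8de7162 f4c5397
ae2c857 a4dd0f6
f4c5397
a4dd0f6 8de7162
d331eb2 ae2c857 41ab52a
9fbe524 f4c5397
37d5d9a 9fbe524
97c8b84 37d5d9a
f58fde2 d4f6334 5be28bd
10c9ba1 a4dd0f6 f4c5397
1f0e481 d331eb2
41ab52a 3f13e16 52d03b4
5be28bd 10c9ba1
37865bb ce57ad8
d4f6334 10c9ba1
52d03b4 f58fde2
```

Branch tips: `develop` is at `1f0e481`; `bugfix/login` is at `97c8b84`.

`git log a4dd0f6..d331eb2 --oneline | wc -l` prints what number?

9

Reachable from d331eb2: {10c9ba1, 3f13e16, 41ab52a, 52d03b4, 5be28bd, 8de7162, a4dd0f6, ae2c857, d331eb2, d4f6334, f4c5397, f58fde2}.
Reachable from a4dd0f6: {8de7162, a4dd0f6, f4c5397}.
In d331eb2's history but not a4dd0f6's: {10c9ba1, 3f13e16, 41ab52a, 52d03b4, 5be28bd, ae2c857, d331eb2, d4f6334, f58fde2} — 9 commits.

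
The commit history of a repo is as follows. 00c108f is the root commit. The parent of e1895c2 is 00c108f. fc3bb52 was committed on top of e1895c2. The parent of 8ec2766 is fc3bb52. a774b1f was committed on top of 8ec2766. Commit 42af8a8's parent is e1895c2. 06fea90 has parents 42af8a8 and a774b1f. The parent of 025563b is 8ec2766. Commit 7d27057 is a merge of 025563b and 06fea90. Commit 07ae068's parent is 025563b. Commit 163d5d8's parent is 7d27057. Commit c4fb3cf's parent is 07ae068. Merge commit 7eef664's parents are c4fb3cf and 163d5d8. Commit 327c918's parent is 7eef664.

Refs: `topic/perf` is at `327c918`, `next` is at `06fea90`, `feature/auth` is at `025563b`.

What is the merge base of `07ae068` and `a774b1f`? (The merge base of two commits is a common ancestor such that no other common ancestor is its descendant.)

8ec2766

Ancestors of 07ae068: {00c108f, 025563b, 07ae068, 8ec2766, e1895c2, fc3bb52}.
Ancestors of a774b1f: {00c108f, 8ec2766, a774b1f, e1895c2, fc3bb52}.
Common ancestors: {00c108f, 8ec2766, e1895c2, fc3bb52}.
Among these, 8ec2766 is not an ancestor of any other common ancestor — it is the merge base.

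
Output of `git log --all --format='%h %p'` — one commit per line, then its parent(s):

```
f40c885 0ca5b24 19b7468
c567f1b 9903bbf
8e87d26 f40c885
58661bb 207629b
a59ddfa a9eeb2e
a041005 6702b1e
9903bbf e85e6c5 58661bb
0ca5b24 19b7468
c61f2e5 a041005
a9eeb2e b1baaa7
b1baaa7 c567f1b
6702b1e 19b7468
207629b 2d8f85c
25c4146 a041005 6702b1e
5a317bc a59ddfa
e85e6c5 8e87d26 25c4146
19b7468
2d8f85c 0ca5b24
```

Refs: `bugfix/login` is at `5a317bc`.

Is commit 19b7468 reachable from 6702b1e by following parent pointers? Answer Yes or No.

Ancestors of 6702b1e (commits reachable by following parents): {19b7468, 6702b1e}.
19b7468 is in that set, so it is an ancestor of 6702b1e.

Yes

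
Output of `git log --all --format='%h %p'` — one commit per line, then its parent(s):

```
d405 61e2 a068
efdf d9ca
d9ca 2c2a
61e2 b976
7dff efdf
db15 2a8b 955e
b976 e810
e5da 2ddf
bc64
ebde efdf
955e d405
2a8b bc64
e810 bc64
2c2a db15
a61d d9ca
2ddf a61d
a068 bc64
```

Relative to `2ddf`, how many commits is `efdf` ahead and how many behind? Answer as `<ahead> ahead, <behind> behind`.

1 ahead, 2 behind

Reachable from efdf: {2a8b, 2c2a, 61e2, 955e, a068, b976, bc64, d405, d9ca, db15, e810, efdf}.
Reachable from 2ddf: {2a8b, 2c2a, 2ddf, 61e2, 955e, a068, a61d, b976, bc64, d405, d9ca, db15, e810}.
Only in efdf's history (ahead): {efdf} — 1.
Only in 2ddf's history (behind): {2ddf, a61d} — 2.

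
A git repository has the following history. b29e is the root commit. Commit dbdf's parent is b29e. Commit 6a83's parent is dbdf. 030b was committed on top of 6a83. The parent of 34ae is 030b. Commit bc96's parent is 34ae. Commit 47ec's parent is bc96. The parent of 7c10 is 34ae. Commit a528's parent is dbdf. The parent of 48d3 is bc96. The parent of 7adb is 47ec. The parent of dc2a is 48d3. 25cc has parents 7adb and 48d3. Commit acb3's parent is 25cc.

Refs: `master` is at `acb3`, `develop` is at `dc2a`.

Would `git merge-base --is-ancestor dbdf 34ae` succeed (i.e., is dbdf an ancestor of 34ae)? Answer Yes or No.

Ancestors of 34ae (commits reachable by following parents): {030b, 34ae, 6a83, b29e, dbdf}.
dbdf is in that set, so it is an ancestor of 34ae.

Yes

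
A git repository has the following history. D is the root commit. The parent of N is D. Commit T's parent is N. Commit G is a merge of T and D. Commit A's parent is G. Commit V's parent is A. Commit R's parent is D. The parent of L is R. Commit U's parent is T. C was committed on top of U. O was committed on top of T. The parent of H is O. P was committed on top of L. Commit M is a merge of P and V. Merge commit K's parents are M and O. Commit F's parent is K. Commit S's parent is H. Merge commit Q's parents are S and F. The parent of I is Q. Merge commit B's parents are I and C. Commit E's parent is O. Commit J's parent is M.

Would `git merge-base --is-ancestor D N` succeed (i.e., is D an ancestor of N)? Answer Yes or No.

Yes

Ancestors of N (commits reachable by following parents): {D, N}.
D is in that set, so it is an ancestor of N.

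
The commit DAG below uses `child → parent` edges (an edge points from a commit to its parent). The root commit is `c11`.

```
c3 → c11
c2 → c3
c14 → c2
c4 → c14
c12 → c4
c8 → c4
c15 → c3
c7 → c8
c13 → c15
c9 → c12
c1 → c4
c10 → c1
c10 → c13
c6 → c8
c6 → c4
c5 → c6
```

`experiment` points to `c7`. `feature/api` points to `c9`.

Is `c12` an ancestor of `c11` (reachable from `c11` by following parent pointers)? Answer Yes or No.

No

Ancestors of c11: {c11}.
c12 is not in that set, so it is not an ancestor of c11.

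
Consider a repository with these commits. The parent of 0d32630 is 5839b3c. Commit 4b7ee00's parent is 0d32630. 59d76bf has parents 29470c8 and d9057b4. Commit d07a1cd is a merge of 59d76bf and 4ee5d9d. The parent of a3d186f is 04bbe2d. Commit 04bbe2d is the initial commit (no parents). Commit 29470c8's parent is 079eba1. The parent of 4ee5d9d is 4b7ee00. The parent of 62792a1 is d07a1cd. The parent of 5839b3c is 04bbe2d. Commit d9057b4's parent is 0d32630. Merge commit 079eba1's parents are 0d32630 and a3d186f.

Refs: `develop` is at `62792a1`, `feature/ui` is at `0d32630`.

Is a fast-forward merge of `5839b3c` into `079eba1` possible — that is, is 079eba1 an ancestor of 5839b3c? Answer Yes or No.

No

A fast-forward from 079eba1 to 5839b3c is possible iff 079eba1 is an ancestor of 5839b3c.
Ancestors of 5839b3c: {04bbe2d, 5839b3c}.
079eba1 is not among them, so fast-forward is not possible.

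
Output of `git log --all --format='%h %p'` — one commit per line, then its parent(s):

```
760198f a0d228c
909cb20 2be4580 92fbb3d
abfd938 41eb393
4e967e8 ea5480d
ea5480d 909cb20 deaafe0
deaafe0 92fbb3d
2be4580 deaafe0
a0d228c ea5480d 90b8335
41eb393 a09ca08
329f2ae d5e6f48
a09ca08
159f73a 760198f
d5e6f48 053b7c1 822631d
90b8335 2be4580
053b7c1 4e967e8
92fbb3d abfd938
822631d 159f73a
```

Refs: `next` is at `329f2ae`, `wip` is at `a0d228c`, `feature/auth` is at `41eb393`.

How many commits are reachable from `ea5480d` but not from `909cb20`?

Reachable from ea5480d: {2be4580, 41eb393, 909cb20, 92fbb3d, a09ca08, abfd938, deaafe0, ea5480d}.
Reachable from 909cb20: {2be4580, 41eb393, 909cb20, 92fbb3d, a09ca08, abfd938, deaafe0}.
In ea5480d's history but not 909cb20's: {ea5480d} — 1 commit.

1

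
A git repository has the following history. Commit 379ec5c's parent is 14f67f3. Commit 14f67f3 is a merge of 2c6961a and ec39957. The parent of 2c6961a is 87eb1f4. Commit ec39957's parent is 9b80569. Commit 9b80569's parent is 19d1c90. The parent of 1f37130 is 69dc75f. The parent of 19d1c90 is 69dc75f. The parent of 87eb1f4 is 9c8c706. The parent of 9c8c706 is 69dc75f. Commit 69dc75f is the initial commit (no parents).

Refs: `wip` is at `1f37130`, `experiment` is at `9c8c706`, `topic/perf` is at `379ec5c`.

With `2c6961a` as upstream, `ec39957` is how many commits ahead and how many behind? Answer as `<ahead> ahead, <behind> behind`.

3 ahead, 3 behind

Reachable from ec39957: {19d1c90, 69dc75f, 9b80569, ec39957}.
Reachable from 2c6961a: {2c6961a, 69dc75f, 87eb1f4, 9c8c706}.
Only in ec39957's history (ahead): {19d1c90, 9b80569, ec39957} — 3.
Only in 2c6961a's history (behind): {2c6961a, 87eb1f4, 9c8c706} — 3.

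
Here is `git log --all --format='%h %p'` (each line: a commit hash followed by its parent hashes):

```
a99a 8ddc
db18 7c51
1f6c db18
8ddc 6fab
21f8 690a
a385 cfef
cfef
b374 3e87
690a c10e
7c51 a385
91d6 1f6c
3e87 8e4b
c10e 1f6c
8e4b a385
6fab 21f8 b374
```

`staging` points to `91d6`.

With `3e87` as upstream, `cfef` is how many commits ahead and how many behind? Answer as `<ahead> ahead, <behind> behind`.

Reachable from cfef: {cfef}.
Reachable from 3e87: {3e87, 8e4b, a385, cfef}.
Only in cfef's history (ahead): {} — 0.
Only in 3e87's history (behind): {3e87, 8e4b, a385} — 3.

0 ahead, 3 behind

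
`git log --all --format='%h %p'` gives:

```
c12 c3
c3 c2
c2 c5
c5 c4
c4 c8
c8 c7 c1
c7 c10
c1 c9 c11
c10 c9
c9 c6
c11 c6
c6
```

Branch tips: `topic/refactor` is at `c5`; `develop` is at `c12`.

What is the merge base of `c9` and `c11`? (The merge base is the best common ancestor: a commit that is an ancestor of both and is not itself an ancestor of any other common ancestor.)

Ancestors of c9: {c6, c9}.
Ancestors of c11: {c11, c6}.
Common ancestors: {c6}.
The only common ancestor is c6, so it is the merge base.

c6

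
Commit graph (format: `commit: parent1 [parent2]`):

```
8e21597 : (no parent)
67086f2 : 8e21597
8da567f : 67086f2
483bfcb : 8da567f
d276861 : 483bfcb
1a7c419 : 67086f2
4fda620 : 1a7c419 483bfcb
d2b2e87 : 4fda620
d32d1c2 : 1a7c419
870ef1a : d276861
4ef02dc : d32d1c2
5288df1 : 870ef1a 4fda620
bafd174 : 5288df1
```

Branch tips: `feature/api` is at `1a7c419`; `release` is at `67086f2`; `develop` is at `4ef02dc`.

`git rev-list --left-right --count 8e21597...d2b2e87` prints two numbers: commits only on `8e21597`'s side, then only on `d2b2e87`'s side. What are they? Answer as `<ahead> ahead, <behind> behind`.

Reachable from 8e21597: {8e21597}.
Reachable from d2b2e87: {1a7c419, 483bfcb, 4fda620, 67086f2, 8da567f, 8e21597, d2b2e87}.
Only in 8e21597's history (ahead): {} — 0.
Only in d2b2e87's history (behind): {1a7c419, 483bfcb, 4fda620, 67086f2, 8da567f, d2b2e87} — 6.

0 ahead, 6 behind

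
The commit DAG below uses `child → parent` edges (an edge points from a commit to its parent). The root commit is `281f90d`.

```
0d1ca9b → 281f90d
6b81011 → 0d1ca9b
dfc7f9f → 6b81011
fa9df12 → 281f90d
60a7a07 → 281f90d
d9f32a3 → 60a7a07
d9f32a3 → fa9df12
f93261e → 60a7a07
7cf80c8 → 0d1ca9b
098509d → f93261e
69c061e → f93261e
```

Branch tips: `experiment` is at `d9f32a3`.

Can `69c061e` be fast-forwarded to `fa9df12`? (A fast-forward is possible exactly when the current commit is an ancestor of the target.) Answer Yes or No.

A fast-forward from 69c061e to fa9df12 is possible iff 69c061e is an ancestor of fa9df12.
Ancestors of fa9df12: {281f90d, fa9df12}.
69c061e is not among them, so fast-forward is not possible.

No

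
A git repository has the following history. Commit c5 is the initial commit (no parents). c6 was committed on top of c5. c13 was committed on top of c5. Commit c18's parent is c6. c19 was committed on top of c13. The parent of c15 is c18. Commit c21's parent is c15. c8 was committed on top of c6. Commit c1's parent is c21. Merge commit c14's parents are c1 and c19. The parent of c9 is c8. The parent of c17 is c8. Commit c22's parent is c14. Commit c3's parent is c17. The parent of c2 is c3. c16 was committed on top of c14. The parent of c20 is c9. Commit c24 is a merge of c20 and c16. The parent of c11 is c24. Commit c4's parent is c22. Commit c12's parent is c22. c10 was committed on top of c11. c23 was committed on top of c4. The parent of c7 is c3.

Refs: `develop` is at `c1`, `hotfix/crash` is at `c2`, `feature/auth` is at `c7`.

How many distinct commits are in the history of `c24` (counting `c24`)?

Walking parent pointers from c24: reachable set = {c1, c13, c14, c15, c16, c18, c19, c20, c21, c24, c5, c6, c8, c9}.
That is 14 commits.

14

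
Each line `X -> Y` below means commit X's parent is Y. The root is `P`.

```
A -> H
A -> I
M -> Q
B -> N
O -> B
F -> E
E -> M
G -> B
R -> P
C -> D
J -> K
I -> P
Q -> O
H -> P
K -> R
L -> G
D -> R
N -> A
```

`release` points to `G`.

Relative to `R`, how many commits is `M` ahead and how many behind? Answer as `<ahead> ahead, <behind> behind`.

8 ahead, 1 behind

Reachable from M: {A, B, H, I, M, N, O, P, Q}.
Reachable from R: {P, R}.
Only in M's history (ahead): {A, B, H, I, M, N, O, Q} — 8.
Only in R's history (behind): {R} — 1.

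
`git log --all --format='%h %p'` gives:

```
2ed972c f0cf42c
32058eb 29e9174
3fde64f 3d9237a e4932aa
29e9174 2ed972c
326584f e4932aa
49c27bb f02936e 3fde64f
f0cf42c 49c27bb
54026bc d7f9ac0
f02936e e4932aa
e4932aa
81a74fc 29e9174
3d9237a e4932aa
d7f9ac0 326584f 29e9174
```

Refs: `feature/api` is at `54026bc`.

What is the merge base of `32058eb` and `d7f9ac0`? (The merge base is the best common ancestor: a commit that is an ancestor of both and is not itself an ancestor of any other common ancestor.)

29e9174

Ancestors of 32058eb: {29e9174, 2ed972c, 32058eb, 3d9237a, 3fde64f, 49c27bb, e4932aa, f02936e, f0cf42c}.
Ancestors of d7f9ac0: {29e9174, 2ed972c, 326584f, 3d9237a, 3fde64f, 49c27bb, d7f9ac0, e4932aa, f02936e, f0cf42c}.
Common ancestors: {29e9174, 2ed972c, 3d9237a, 3fde64f, 49c27bb, e4932aa, f02936e, f0cf42c}.
Among these, 29e9174 is not an ancestor of any other common ancestor — it is the merge base.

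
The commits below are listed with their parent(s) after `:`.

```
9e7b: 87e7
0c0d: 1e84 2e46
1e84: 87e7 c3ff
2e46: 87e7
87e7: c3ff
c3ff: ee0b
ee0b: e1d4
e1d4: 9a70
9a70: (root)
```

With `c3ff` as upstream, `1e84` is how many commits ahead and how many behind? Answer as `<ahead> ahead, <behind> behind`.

2 ahead, 0 behind

Reachable from 1e84: {1e84, 87e7, 9a70, c3ff, e1d4, ee0b}.
Reachable from c3ff: {9a70, c3ff, e1d4, ee0b}.
Only in 1e84's history (ahead): {1e84, 87e7} — 2.
Only in c3ff's history (behind): {} — 0.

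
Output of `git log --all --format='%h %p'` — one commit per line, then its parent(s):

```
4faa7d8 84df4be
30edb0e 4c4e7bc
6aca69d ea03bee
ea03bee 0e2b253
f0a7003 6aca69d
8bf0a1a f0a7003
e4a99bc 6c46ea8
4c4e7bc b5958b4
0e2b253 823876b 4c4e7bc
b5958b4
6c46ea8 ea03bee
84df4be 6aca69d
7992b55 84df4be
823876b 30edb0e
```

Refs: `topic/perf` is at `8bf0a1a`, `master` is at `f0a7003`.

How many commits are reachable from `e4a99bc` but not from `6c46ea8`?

1

Reachable from e4a99bc: {0e2b253, 30edb0e, 4c4e7bc, 6c46ea8, 823876b, b5958b4, e4a99bc, ea03bee}.
Reachable from 6c46ea8: {0e2b253, 30edb0e, 4c4e7bc, 6c46ea8, 823876b, b5958b4, ea03bee}.
In e4a99bc's history but not 6c46ea8's: {e4a99bc} — 1 commit.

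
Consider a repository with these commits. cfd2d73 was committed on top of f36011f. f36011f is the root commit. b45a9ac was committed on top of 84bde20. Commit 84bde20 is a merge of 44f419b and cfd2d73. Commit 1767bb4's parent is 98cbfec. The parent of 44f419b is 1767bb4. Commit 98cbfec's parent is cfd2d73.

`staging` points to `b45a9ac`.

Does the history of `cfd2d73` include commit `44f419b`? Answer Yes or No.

No

Ancestors of cfd2d73: {cfd2d73, f36011f}.
44f419b is not in that set, so it is not an ancestor of cfd2d73.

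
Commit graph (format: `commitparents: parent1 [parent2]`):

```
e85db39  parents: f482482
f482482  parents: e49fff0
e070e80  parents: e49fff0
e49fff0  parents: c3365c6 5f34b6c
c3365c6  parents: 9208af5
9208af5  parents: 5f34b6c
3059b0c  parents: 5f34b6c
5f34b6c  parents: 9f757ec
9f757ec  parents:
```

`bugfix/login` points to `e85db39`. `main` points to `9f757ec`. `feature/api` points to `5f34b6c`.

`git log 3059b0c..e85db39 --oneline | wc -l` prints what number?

Reachable from e85db39: {5f34b6c, 9208af5, 9f757ec, c3365c6, e49fff0, e85db39, f482482}.
Reachable from 3059b0c: {3059b0c, 5f34b6c, 9f757ec}.
In e85db39's history but not 3059b0c's: {9208af5, c3365c6, e49fff0, e85db39, f482482} — 5 commits.

5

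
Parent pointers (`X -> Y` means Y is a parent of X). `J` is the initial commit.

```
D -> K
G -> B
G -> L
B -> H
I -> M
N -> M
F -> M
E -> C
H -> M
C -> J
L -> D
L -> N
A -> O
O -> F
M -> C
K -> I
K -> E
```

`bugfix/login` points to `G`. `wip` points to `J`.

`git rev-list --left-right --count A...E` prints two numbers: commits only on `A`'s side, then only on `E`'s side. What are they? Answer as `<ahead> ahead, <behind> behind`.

4 ahead, 1 behind

Reachable from A: {A, C, F, J, M, O}.
Reachable from E: {C, E, J}.
Only in A's history (ahead): {A, F, M, O} — 4.
Only in E's history (behind): {E} — 1.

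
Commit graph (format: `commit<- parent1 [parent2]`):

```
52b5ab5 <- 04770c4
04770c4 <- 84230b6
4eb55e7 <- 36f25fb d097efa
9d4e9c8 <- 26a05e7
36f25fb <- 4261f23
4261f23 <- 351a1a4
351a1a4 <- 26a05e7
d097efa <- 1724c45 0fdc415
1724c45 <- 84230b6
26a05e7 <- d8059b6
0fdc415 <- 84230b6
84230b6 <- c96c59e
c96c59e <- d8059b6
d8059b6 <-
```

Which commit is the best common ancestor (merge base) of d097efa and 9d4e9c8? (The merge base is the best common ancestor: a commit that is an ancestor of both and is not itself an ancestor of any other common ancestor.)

Ancestors of d097efa: {0fdc415, 1724c45, 84230b6, c96c59e, d097efa, d8059b6}.
Ancestors of 9d4e9c8: {26a05e7, 9d4e9c8, d8059b6}.
Common ancestors: {d8059b6}.
The only common ancestor is d8059b6, so it is the merge base.

d8059b6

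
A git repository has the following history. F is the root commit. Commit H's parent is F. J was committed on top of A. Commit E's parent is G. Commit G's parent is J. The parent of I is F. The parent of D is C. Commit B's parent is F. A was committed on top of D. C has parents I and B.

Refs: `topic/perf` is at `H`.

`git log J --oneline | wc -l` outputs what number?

7

Walking parent pointers from J: reachable set = {A, B, C, D, F, I, J}.
That is 7 commits.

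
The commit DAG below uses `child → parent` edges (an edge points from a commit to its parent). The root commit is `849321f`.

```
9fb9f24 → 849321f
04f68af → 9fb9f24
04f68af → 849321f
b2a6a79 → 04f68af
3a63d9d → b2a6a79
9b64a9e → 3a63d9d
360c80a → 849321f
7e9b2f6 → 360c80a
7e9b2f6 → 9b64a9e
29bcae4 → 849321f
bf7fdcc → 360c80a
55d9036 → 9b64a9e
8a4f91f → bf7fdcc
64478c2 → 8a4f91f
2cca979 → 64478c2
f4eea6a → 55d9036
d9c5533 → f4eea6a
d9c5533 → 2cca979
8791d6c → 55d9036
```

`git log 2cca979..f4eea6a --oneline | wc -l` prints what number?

Reachable from f4eea6a: {04f68af, 3a63d9d, 55d9036, 849321f, 9b64a9e, 9fb9f24, b2a6a79, f4eea6a}.
Reachable from 2cca979: {2cca979, 360c80a, 64478c2, 849321f, 8a4f91f, bf7fdcc}.
In f4eea6a's history but not 2cca979's: {04f68af, 3a63d9d, 55d9036, 9b64a9e, 9fb9f24, b2a6a79, f4eea6a} — 7 commits.

7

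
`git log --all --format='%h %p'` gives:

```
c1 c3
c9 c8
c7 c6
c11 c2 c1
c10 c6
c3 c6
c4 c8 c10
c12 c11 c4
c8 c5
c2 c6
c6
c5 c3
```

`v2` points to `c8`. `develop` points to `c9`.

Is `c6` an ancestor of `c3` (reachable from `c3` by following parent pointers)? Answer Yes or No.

Ancestors of c3 (commits reachable by following parents): {c3, c6}.
c6 is in that set, so it is an ancestor of c3.

Yes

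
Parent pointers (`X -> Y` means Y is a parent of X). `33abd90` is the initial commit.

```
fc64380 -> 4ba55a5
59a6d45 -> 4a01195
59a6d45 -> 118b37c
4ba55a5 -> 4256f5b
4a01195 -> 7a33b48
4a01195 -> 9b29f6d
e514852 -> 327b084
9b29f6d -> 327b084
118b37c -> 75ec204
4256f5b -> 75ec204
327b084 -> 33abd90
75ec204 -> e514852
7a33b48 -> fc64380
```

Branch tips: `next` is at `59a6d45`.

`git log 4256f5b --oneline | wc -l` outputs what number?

5

Walking parent pointers from 4256f5b: reachable set = {327b084, 33abd90, 4256f5b, 75ec204, e514852}.
That is 5 commits.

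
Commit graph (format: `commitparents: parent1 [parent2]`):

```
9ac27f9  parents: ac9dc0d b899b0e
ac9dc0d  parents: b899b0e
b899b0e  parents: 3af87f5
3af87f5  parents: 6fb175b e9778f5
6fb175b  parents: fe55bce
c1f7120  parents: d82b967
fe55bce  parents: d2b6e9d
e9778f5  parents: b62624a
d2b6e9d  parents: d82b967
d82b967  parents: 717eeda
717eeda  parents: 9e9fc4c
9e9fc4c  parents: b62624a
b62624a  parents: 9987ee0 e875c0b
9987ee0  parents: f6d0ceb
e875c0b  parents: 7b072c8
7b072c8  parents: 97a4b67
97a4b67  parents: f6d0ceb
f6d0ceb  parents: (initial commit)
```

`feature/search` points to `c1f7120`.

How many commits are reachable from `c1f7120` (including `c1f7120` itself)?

10

Walking parent pointers from c1f7120: reachable set = {717eeda, 7b072c8, 97a4b67, 9987ee0, 9e9fc4c, b62624a, c1f7120, d82b967, e875c0b, f6d0ceb}.
That is 10 commits.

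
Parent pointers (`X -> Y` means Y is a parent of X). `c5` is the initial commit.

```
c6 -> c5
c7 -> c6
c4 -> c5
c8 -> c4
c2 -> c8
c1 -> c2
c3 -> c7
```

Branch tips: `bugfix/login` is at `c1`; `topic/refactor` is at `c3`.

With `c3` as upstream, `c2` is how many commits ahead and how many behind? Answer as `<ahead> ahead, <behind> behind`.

Reachable from c2: {c2, c4, c5, c8}.
Reachable from c3: {c3, c5, c6, c7}.
Only in c2's history (ahead): {c2, c4, c8} — 3.
Only in c3's history (behind): {c3, c6, c7} — 3.

3 ahead, 3 behind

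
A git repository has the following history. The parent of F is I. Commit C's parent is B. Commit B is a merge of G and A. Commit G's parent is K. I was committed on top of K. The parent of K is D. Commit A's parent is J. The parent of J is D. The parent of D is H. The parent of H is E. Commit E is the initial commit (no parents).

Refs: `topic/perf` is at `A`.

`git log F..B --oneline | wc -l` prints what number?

4

Reachable from B: {A, B, D, E, G, H, J, K}.
Reachable from F: {D, E, F, H, I, K}.
In B's history but not F's: {A, B, G, J} — 4 commits.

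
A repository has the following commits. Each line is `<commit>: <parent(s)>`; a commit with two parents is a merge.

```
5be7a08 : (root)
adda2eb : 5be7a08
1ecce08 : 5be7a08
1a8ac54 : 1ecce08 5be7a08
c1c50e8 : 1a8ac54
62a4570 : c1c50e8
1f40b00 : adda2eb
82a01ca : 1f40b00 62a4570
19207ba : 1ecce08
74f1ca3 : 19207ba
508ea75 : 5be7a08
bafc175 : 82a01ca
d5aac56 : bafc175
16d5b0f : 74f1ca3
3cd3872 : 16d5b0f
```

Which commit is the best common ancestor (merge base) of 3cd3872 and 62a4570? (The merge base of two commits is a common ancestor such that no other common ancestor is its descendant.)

Ancestors of 3cd3872: {16d5b0f, 19207ba, 1ecce08, 3cd3872, 5be7a08, 74f1ca3}.
Ancestors of 62a4570: {1a8ac54, 1ecce08, 5be7a08, 62a4570, c1c50e8}.
Common ancestors: {1ecce08, 5be7a08}.
Among these, 1ecce08 is not an ancestor of any other common ancestor — it is the merge base.

1ecce08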